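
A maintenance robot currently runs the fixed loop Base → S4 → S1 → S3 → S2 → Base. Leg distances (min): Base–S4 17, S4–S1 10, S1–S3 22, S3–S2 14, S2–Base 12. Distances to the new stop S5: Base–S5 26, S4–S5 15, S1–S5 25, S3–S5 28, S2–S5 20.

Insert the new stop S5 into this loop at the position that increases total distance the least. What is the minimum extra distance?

Insertion cost between consecutive stops i–j is d(i,S5) + d(S5,j) − d(i,j):
  between Base and S4: 26 + 15 − 17 = 24
  between S4 and S1: 15 + 25 − 10 = 30
  between S1 and S3: 25 + 28 − 22 = 31
  between S3 and S2: 28 + 20 − 14 = 34
  between S2 and Base: 20 + 26 − 12 = 34
Cheapest insertion is between Base and S4, adding 24.
New total = 75 + 24 = 99.

+24 min — insert S5 between Base and S4.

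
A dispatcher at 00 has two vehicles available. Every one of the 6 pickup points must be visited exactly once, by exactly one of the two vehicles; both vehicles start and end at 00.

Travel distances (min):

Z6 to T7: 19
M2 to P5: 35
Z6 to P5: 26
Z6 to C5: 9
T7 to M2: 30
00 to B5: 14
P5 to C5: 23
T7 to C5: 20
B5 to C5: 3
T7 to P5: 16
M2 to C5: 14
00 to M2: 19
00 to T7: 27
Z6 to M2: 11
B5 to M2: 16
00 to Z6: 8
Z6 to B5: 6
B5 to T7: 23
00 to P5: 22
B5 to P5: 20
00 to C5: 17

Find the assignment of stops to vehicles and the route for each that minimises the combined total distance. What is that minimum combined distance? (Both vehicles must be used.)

Try each way of splitting the stops between the two vehicles (each non-empty) and, for each split, find the best tour for each vehicle:
  {Z6} + {B5, T7, M2, P5, C5}: 16 + 96 = 112
  {B5} + {Z6, T7, M2, P5, C5}: 28 + 91 = 119
  {Z6, B5} + {T7, M2, P5, C5}: 28 + 91 = 119
  {T7} + {Z6, B5, M2, P5, C5}: 54 + 78 = 132
  {Z6, T7} + {B5, M2, P5, C5}: 54 + 78 = 132
  {B5, T7} + {Z6, M2, P5, C5}: 64 + 78 = 142
  … (31 splits in total)
Best: vehicle 1 00 → Z6 → 00 = 16; vehicle 2 00 → M2 → B5 → C5 → T7 → P5 → 00 = 96; combined 112.

112 min — the smallest possible combined total.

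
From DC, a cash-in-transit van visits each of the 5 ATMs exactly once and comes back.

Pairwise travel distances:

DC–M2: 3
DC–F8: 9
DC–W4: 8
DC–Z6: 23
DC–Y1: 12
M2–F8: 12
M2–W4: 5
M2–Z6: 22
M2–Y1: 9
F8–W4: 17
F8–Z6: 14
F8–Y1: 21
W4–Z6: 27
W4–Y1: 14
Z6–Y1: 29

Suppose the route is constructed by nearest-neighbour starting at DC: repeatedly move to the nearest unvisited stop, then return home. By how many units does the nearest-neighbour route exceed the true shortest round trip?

The nearest-neighbour route is 6 longer than optimal.

From DC: M2=3, W4=8, F8=9, Y1=12, Z6=23 → choose M2 (3).
From M2: W4=5, Y1=9, F8=12, Z6=22 → choose W4 (5).
From W4: Y1=14, F8=17, Z6=27 → choose Y1 (14).
From Y1: F8=21, Z6=29 → choose F8 (21).
From F8: Z6=14 → choose Z6 (14).
NN route DC → M2 → W4 → Y1 → F8 → Z6 → DC costs 80.
Optimal: DC → M2 → W4 → Y1 → Z6 → F8 → DC costs 74 (by enumerating all 60 distinct tours).
Excess = 80 − 74 = 6.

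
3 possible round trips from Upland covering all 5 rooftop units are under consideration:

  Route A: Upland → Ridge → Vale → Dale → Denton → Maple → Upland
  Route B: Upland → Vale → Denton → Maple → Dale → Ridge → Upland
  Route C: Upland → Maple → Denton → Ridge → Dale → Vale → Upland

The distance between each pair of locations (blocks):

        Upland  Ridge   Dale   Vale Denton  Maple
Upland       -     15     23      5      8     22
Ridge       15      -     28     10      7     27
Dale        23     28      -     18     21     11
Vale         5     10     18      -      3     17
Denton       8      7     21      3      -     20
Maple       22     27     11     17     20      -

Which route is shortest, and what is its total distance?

82 blocks — Route B is the shortest.

Route A: 15 + 10 + 18 + 21 + 20 + 22 = 106
Route B: 5 + 3 + 20 + 11 + 28 + 15 = 82
Route C: 22 + 20 + 7 + 28 + 18 + 5 = 100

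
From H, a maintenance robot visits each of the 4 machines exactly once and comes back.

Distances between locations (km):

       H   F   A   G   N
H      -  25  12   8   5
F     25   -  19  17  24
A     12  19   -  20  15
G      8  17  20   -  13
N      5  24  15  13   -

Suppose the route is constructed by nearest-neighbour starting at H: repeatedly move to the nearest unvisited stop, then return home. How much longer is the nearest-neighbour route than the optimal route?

Excess over optimum: 2 km.

H: N=5, G=8, A=12, F=25 ⇒ N
N: G=13, A=15, F=24 ⇒ G
G: F=17, A=20 ⇒ F
F: A=19 ⇒ A
NN route H → N → G → F → A → H costs 66.
Optimal: H → G → F → A → N → H costs 64 (by enumerating all 12 distinct tours).
Excess = 66 − 64 = 2.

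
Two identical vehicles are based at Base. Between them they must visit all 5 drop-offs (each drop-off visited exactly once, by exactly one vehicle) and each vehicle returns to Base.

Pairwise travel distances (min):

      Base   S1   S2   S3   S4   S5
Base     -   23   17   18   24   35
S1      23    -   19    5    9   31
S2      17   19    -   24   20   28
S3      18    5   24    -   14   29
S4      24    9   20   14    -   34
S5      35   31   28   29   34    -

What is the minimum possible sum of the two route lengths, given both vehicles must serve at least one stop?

Check every non-empty split of the stops between the two vehicles; for each half take its own optimal tour:
  {S1} + {S2, S3, S4, S5}: 46 + 111 = 157
  {S2} + {S1, S3, S4, S5}: 34 + 101 = 135
  {S1, S2} + {S3, S4, S5}: 59 + 101 = 160
  {S3} + {S1, S2, S4, S5}: 36 + 109 = 145
  {S1, S3} + {S2, S4, S5}: 46 + 103 = 149
  {S2, S3} + {S1, S4, S5}: 59 + 99 = 158
  … (15 splits in total)
Best: vehicle 1 Base → S2 → Base = 34; vehicle 2 Base → S3 → S1 → S4 → S5 → Base = 101; combined 135.

Minimum combined distance: 135 min.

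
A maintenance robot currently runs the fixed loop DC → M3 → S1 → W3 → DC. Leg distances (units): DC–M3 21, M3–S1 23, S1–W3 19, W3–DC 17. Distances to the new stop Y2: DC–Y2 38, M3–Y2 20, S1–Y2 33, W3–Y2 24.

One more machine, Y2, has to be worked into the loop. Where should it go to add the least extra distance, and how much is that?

+30 — insert Y2 between M3 and S1.

Insertion cost between consecutive stops i–j is d(i,Y2) + d(Y2,j) − d(i,j):
  between DC and M3: 38 + 20 − 21 = 37
  between M3 and S1: 20 + 33 − 23 = 30
  between S1 and W3: 33 + 24 − 19 = 38
  between W3 and DC: 24 + 38 − 17 = 45
Cheapest insertion is between M3 and S1, adding 30.
New total = 80 + 30 = 110.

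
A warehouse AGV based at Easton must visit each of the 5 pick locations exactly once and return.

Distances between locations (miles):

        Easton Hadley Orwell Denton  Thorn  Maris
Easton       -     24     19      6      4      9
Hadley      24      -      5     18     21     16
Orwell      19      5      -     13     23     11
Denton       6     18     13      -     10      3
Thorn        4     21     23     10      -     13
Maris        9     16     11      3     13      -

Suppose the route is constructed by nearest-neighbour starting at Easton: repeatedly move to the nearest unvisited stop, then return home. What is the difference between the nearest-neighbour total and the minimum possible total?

Excess over optimum: 7 miles.

Easton: Thorn=4, Denton=6, Maris=9, Orwell=19, Hadley=24 ⇒ Thorn
Thorn: Denton=10, Maris=13, Hadley=21, Orwell=23 ⇒ Denton
Denton: Maris=3, Orwell=13, Hadley=18 ⇒ Maris
Maris: Orwell=11, Hadley=16 ⇒ Orwell
Orwell: Hadley=5 ⇒ Hadley
NN route Easton → Thorn → Denton → Maris → Orwell → Hadley → Easton costs 57.
Optimal: Easton → Denton → Maris → Orwell → Hadley → Thorn → Easton costs 50 (by enumerating all 60 distinct tours).
Excess = 57 − 50 = 7.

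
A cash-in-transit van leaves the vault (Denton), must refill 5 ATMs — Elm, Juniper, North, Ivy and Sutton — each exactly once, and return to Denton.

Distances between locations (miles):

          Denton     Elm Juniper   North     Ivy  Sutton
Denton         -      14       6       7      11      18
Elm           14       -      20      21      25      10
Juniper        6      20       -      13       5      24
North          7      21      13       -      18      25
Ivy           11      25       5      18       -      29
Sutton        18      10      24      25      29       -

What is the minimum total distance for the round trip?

There are 60 distinct closed tours to check (reversals are equivalent).
Denton - Elm - Juniper - North - Ivy - Sutton - Denton: 14+20+13+18+29+18 = 112
Denton - Elm - Juniper - North - Sutton - Ivy - Denton: 14+20+13+25+29+11 = 112
Denton - Elm - Juniper - Ivy - North - Sutton - Denton: 14+20+5+18+25+18 = 100
Denton - Elm - Juniper - Ivy - Sutton - North - Denton: 14+20+5+29+25+7 = 100
Denton - Elm - Juniper - Sutton - North - Ivy - Denton: 14+20+24+25+18+11 = 112
Denton - Elm - Juniper - Sutton - Ivy - North - Denton: 14+20+24+29+18+7 = 112
Denton - Elm - North - Juniper - Ivy - Sutton - Denton: 14+21+13+5+29+18 = 100
Denton - Elm - North - Juniper - Sutton - Ivy - Denton: 14+21+13+24+29+11 = 112
Denton - Elm - North - Ivy - Juniper - Sutton - Denton: 14+21+18+5+24+18 = 100
Denton - Elm - North - Ivy - Sutton - Juniper - Denton: 14+21+18+29+24+6 = 112
Denton - Elm - North - Sutton - Juniper - Ivy - Denton: 14+21+25+24+5+11 = 100
Denton - Elm - North - Sutton - Ivy - Juniper - Denton: 14+21+25+29+5+6 = 100
Denton - Elm - Ivy - Juniper - North - Sutton - Denton: 14+25+5+13+25+18 = 100
Denton - Elm - Ivy - Juniper - Sutton - North - Denton: 14+25+5+24+25+7 = 100
… (46 more)
Denton - Elm - Sutton - Juniper - Ivy - North - Denton: 14+10+24+5+18+7 = 78  ← best
The minimum is 78.
One optimal route: Denton → Elm → Sutton → Juniper → Ivy → North → Denton (or its reverse).

78 miles — the shortest possible round trip.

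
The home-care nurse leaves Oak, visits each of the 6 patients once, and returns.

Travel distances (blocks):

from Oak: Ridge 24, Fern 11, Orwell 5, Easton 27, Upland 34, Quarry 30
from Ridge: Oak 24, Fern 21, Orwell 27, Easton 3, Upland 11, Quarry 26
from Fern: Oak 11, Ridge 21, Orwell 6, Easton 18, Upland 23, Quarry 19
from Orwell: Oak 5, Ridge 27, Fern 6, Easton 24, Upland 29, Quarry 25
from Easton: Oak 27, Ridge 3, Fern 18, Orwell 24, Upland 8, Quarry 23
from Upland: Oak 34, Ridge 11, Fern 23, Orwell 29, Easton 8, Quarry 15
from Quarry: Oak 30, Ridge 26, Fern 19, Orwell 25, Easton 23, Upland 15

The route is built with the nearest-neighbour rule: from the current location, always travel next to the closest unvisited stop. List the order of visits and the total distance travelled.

From Oak: distances to unvisited — Orwell=5, Fern=11, Ridge=24, Easton=27, Quarry=30, Upland=34. Nearest is Orwell (5).
From Orwell: distances to unvisited — Fern=6, Easton=24, Quarry=25, Ridge=27, Upland=29. Nearest is Fern (6).
From Fern: distances to unvisited — Easton=18, Quarry=19, Ridge=21, Upland=23. Nearest is Easton (18).
From Easton: distances to unvisited — Ridge=3, Upland=8, Quarry=23. Nearest is Ridge (3).
From Ridge: distances to unvisited — Upland=11, Quarry=26. Nearest is Upland (11).
From Upland: distances to unvisited — Quarry=15. Nearest is Quarry (15).
Return Quarry→Oak: 30.
Total = 5 + 6 + 18 + 3 + 11 + 15 + 30 = 88.

88 blocks along Oak → Orwell → Fern → Easton → Ridge → Upland → Quarry → Oak.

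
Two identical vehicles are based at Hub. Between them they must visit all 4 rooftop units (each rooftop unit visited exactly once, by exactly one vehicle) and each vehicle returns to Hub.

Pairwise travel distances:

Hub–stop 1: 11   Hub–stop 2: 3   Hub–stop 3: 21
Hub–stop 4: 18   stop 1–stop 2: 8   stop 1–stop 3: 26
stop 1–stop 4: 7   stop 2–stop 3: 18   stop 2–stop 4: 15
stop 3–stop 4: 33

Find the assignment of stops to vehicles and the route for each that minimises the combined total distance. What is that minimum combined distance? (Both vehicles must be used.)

78 — the smallest possible combined total.

Try each way of splitting the stops between the two vehicles (each non-empty) and, for each split, find the best tour for each vehicle:
  {stop 1} + {stop 2, stop 3, stop 4}: 22 + 72 = 94
  {stop 2} + {stop 1, stop 3, stop 4}: 6 + 72 = 78
  {stop 1, stop 2} + {stop 3, stop 4}: 22 + 72 = 94
  {stop 3} + {stop 1, stop 2, stop 4}: 42 + 36 = 78
  {stop 1, stop 3} + {stop 2, stop 4}: 58 + 36 = 94
  {stop 2, stop 3} + {stop 1, stop 4}: 42 + 36 = 78
  … (7 splits in total)
Best: vehicle 1 Hub → stop 2 → Hub = 6; vehicle 2 Hub → stop 1 → stop 4 → stop 3 → Hub = 72; combined 78.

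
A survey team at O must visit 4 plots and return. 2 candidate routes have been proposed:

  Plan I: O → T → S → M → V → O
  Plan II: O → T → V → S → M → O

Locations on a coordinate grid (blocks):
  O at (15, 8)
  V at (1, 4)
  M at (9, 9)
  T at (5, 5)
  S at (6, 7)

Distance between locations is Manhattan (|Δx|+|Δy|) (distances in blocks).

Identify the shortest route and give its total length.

Plan I: 13 + 3 + 5 + 13 + 18 = 52
Plan II: 13 + 5 + 8 + 5 + 7 = 38

38 blocks — Plan II is the shortest.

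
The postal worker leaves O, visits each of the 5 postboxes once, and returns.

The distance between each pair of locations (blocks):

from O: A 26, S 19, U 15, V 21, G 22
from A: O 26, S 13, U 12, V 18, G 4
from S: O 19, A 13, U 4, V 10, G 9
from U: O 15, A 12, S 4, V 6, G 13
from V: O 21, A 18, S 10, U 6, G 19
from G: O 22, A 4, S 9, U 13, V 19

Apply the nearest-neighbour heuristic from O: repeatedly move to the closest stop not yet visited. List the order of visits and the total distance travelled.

Total distance 71 blocks via the nearest-neighbour route O → U → S → G → A → V → O.

O → [U:15 / S:19 / V:21 / G:22 / A:26] → U (15)
U → [S:4 / V:6 / A:12 / G:13] → S (4)
S → [G:9 / V:10 / A:13] → G (9)
G → [A:4 / V:19] → A (4)
A → [V:18] → V (18)
Return V→O: 21.
Total = 15 + 4 + 9 + 4 + 18 + 21 = 71.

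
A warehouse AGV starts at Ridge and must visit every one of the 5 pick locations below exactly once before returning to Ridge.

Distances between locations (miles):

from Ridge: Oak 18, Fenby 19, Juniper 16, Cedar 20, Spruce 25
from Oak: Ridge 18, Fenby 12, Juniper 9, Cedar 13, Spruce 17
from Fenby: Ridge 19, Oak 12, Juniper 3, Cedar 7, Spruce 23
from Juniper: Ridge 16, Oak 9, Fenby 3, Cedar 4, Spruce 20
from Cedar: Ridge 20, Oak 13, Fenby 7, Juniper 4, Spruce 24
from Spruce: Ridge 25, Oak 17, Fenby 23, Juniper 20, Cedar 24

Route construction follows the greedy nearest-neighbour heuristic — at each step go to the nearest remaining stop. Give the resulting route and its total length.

Ridge → [Juniper:16 / Oak:18 / Fenby:19 / Cedar:20 / Spruce:25] → Juniper (16)
Juniper → [Fenby:3 / Cedar:4 / Oak:9 / Spruce:20] → Fenby (3)
Fenby → [Cedar:7 / Oak:12 / Spruce:23] → Cedar (7)
Cedar → [Oak:13 / Spruce:24] → Oak (13)
Oak → [Spruce:17] → Spruce (17)
Return Spruce→Ridge: 25.
Total = 16 + 3 + 7 + 13 + 17 + 25 = 81.

Nearest-neighbour total = 81 miles; route Ridge → Juniper → Fenby → Cedar → Oak → Spruce → Ridge.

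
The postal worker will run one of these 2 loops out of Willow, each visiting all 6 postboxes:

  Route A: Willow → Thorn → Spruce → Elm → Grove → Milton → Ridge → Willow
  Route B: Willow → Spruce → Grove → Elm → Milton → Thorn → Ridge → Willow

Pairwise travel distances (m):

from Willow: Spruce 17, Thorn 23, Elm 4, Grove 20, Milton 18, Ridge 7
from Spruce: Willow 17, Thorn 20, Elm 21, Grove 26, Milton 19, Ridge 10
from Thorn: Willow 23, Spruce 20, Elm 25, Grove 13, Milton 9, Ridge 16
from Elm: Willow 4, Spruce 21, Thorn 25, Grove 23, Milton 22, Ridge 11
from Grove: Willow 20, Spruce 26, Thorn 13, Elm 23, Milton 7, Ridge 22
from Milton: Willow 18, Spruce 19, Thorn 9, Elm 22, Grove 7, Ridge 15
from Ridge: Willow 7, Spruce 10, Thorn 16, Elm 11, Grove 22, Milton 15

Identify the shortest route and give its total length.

Shortest is Route A, total 116 m.

Route A: 23 + 20 + 21 + 23 + 7 + 15 + 7 = 116
Route B: 17 + 26 + 23 + 22 + 9 + 16 + 7 = 120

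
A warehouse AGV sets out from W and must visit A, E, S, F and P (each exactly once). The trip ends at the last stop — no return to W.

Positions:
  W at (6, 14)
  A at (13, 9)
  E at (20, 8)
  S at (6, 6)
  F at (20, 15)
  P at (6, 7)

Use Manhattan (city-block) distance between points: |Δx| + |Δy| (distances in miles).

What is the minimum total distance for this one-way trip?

There are 5! = 120 possible orderings.
W - A - E - S - F - P: 12+8+16+23+22 = 81
W - A - E - S - P - F: 12+8+16+1+22 = 59
W - A - E - F - S - P: 12+8+7+23+1 = 51
W - A - E - F - P - S: 12+8+7+22+1 = 50
W - A - E - P - S - F: 12+8+15+1+23 = 59
W - A - E - P - F - S: 12+8+15+22+23 = 80
W - A - S - E - F - P: 12+10+16+7+22 = 67
W - A - S - E - P - F: 12+10+16+15+22 = 75
W - A - S - F - E - P: 12+10+23+7+15 = 67
W - A - S - F - P - E: 12+10+23+22+15 = 82
W - A - S - P - E - F: 12+10+1+15+7 = 45
W - A - S - P - F - E: 12+10+1+22+7 = 52
W - A - F - E - S - P: 12+13+7+16+1 = 49
W - A - F - E - P - S: 12+13+7+15+1 = 48
… (106 more)
W - S - P - A - E - F: 8+1+9+8+7 = 33  ← best
The minimum is 33.
One shortest path: W → S → P → A → E → F.

Minimum one-way distance = 33 miles.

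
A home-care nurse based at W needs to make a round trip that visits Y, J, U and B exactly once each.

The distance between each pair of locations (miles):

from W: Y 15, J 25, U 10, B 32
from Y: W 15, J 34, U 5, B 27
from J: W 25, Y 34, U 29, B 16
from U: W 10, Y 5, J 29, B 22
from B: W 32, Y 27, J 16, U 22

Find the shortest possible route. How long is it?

There are 12 distinct closed tours to check (reversals are equivalent).
W→Y→J→U→B→W: 15+34+29+22+32 = 132
W→Y→J→B→U→W: 15+34+16+22+10 = 97
W→Y→U→J→B→W: 15+5+29+16+32 = 97
W→Y→U→B→J→W: 15+5+22+16+25 = 83
W→Y→B→J→U→W: 15+27+16+29+10 = 97
W→Y→B→U→J→W: 15+27+22+29+25 = 118
W→J→Y→U→B→W: 25+34+5+22+32 = 118
W→J→Y→B→U→W: 25+34+27+22+10 = 118
W→J→U→Y→B→W: 25+29+5+27+32 = 118
W→J→B→Y→U→W: 25+16+27+5+10 = 83
W→U→Y→J→B→W: 10+5+34+16+32 = 97
W→U→J→Y→B→W: 10+29+34+27+32 = 132
The minimum is 83.
One optimal route: W → Y → U → B → J → W (or its reverse).

83 miles — the shortest possible round trip.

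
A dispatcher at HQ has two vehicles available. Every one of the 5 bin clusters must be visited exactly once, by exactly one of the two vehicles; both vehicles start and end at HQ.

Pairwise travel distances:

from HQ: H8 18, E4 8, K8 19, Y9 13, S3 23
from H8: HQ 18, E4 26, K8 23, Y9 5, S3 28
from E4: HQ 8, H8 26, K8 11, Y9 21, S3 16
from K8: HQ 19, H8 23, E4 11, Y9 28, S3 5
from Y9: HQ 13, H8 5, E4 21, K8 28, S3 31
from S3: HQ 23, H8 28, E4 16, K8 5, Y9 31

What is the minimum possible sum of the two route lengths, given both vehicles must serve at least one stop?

Minimum combined distance: 83.

Try each way of splitting the stops between the two vehicles (each non-empty) and, for each split, find the best tour for each vehicle:
  {H8} + {E4, K8, Y9, S3}: 36 + 68 = 104
  {E4} + {H8, K8, Y9, S3}: 16 + 69 = 85
  {H8, E4} + {K8, Y9, S3}: 52 + 68 = 120
  {K8} + {H8, E4, Y9, S3}: 38 + 70 = 108
  {H8, K8} + {E4, Y9, S3}: 60 + 68 = 128
  {E4, K8} + {H8, Y9, S3}: 38 + 69 = 107
  … (15 splits in total)
  {H8, Y9} + {E4, K8, S3}: 36 + 47 = 83  ← best
Best: vehicle 1 HQ → H8 → Y9 → HQ = 36; vehicle 2 HQ → E4 → K8 → S3 → HQ = 47; combined 83.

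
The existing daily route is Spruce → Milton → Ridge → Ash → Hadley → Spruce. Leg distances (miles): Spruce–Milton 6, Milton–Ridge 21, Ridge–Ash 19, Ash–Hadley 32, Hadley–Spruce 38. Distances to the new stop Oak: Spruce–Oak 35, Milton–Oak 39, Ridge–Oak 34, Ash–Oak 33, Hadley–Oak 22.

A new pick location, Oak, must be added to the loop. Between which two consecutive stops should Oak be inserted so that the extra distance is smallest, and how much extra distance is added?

Insertion cost between consecutive stops i–j is d(i,Oak) + d(Oak,j) − d(i,j):
  between Spruce and Milton: 35 + 39 − 6 = 68
  between Milton and Ridge: 39 + 34 − 21 = 52
  between Ridge and Ash: 34 + 33 − 19 = 48
  between Ash and Hadley: 33 + 22 − 32 = 23
  between Hadley and Spruce: 22 + 35 − 38 = 19
Cheapest insertion is between Hadley and Spruce, adding 19.
New total = 116 + 19 = 135.

Minimum extra distance: 19 miles, inserting Oak between Hadley and Spruce.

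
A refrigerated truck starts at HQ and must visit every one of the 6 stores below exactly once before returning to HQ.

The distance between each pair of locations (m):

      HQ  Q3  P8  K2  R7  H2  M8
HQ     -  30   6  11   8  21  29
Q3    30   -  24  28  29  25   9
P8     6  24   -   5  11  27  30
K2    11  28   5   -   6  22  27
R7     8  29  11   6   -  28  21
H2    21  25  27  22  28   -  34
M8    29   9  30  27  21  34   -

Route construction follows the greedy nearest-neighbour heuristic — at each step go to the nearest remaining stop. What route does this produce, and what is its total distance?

Nearest-neighbour total = 93 m; route HQ → P8 → K2 → R7 → M8 → Q3 → H2 → HQ.

At HQ the remaining stops are P8 6, R7 8, K2 11, H2 21, M8 29, Q3 30; go to P8.
At P8 the remaining stops are K2 5, R7 11, Q3 24, H2 27, M8 30; go to K2.
At K2 the remaining stops are R7 6, H2 22, M8 27, Q3 28; go to R7.
At R7 the remaining stops are M8 21, H2 28, Q3 29; go to M8.
At M8 the remaining stops are Q3 9, H2 34; go to Q3.
At Q3 the remaining stops are H2 25; go to H2.
Return H2→HQ: 21.
Total = 6 + 5 + 6 + 21 + 9 + 25 + 21 = 93.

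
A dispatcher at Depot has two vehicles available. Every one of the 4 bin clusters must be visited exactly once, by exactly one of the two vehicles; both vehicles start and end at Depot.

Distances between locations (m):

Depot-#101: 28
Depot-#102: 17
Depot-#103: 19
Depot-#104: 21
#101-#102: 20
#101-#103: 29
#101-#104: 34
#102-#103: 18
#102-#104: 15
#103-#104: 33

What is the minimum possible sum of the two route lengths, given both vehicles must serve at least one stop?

122 m — the smallest possible combined total.

Try each way of splitting the stops between the two vehicles (each non-empty) and, for each split, find the best tour for each vehicle:
  {#101} + {#102, #103, #104}: 56 + 73 = 129
  {#102} + {#101, #103, #104}: 34 + 103 = 137
  {#101, #102} + {#103, #104}: 65 + 73 = 138
  {#103} + {#101, #102, #104}: 38 + 84 = 122
  {#101, #103} + {#102, #104}: 76 + 53 = 129
  {#102, #103} + {#101, #104}: 54 + 83 = 137
  … (7 splits in total)
Best: vehicle 1 Depot → #103 → Depot = 38; vehicle 2 Depot → #101 → #102 → #104 → Depot = 84; combined 122.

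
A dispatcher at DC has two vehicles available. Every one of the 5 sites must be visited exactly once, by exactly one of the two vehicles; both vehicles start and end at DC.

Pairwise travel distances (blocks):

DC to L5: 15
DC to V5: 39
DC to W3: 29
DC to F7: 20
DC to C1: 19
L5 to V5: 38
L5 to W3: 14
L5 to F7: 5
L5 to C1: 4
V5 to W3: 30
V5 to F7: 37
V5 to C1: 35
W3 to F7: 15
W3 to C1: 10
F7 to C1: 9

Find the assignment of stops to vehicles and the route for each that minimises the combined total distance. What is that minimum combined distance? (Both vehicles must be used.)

138 blocks — the smallest possible combined total.

Try each way of splitting the stops between the two vehicles (each non-empty) and, for each split, find the best tour for each vehicle:
  {L5} + {V5, W3, F7, C1}: 30 + 108 = 138
  {V5} + {L5, W3, F7, C1}: 78 + 64 = 142
  {L5, V5} + {W3, F7, C1}: 92 + 64 = 156
  {W3} + {L5, V5, F7, C1}: 58 + 103 = 161
  {L5, W3} + {V5, F7, C1}: 58 + 103 = 161
  {V5, W3} + {L5, F7, C1}: 98 + 48 = 146
  … (15 splits in total)
Best: vehicle 1 DC → L5 → DC = 30; vehicle 2 DC → V5 → W3 → C1 → F7 → DC = 108; combined 138.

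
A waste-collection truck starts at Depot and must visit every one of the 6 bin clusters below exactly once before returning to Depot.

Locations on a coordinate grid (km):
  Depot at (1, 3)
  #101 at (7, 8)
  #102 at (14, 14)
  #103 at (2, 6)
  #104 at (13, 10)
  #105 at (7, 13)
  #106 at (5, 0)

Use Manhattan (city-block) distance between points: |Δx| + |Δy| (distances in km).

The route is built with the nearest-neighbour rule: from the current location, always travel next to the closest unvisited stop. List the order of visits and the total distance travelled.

Nearest-neighbour total = 54 km; route Depot → #103 → #101 → #105 → #102 → #104 → #106 → Depot.

At Depot the remaining stops are #103 4, #106 7, #101 11, #105 16, #104 19, #102 24; go to #103.
At #103 the remaining stops are #101 7, #106 9, #105 12, #104 15, #102 20; go to #101.
At #101 the remaining stops are #105 5, #104 8, #106 10, #102 13; go to #105.
At #105 the remaining stops are #102 8, #104 9, #106 15; go to #102.
At #102 the remaining stops are #104 5, #106 23; go to #104.
At #104 the remaining stops are #106 18; go to #106.
Return #106→Depot: 7.
Total = 4 + 7 + 5 + 8 + 5 + 18 + 7 = 54.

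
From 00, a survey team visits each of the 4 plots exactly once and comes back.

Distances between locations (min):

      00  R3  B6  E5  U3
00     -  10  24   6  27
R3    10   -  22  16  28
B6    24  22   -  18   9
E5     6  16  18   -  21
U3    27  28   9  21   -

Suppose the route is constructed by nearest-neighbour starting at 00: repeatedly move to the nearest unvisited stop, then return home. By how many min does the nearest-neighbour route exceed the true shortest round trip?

00: E5=6, R3=10, B6=24, U3=27 ⇒ E5
E5: R3=16, B6=18, U3=21 ⇒ R3
R3: B6=22, U3=28 ⇒ B6
B6: U3=9 ⇒ U3
NN route 00 → E5 → R3 → B6 → U3 → 00 costs 80.
Optimal: 00 → R3 → B6 → U3 → E5 → 00 costs 68 (by enumerating all 12 distinct tours).
Excess = 80 − 68 = 12.

Excess over optimum: 12 min.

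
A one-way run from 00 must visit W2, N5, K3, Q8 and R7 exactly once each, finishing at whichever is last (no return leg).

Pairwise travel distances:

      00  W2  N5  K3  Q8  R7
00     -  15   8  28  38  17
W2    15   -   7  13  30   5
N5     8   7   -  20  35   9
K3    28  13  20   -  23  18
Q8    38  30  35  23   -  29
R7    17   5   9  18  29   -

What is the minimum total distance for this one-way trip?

58 — the minimum one-way total.

There are 5! = 120 possible orderings.
00 - W2 - N5 - K3 - Q8 - R7: 15+7+20+23+29 = 94
00 - W2 - N5 - K3 - R7 - Q8: 15+7+20+18+29 = 89
00 - W2 - N5 - Q8 - K3 - R7: 15+7+35+23+18 = 98
00 - W2 - N5 - Q8 - R7 - K3: 15+7+35+29+18 = 104
00 - W2 - N5 - R7 - K3 - Q8: 15+7+9+18+23 = 72
00 - W2 - N5 - R7 - Q8 - K3: 15+7+9+29+23 = 83
00 - W2 - K3 - N5 - Q8 - R7: 15+13+20+35+29 = 112
00 - W2 - K3 - N5 - R7 - Q8: 15+13+20+9+29 = 86
00 - W2 - K3 - Q8 - N5 - R7: 15+13+23+35+9 = 95
00 - W2 - K3 - Q8 - R7 - N5: 15+13+23+29+9 = 89
00 - W2 - K3 - R7 - N5 - Q8: 15+13+18+9+35 = 90
00 - W2 - K3 - R7 - Q8 - N5: 15+13+18+29+35 = 110
00 - W2 - Q8 - N5 - K3 - R7: 15+30+35+20+18 = 118
00 - W2 - Q8 - N5 - R7 - K3: 15+30+35+9+18 = 107
… (106 more)
00 - N5 - R7 - W2 - K3 - Q8: 8+9+5+13+23 = 58  ← best
The minimum is 58.
One shortest path: 00 → N5 → R7 → W2 → K3 → Q8.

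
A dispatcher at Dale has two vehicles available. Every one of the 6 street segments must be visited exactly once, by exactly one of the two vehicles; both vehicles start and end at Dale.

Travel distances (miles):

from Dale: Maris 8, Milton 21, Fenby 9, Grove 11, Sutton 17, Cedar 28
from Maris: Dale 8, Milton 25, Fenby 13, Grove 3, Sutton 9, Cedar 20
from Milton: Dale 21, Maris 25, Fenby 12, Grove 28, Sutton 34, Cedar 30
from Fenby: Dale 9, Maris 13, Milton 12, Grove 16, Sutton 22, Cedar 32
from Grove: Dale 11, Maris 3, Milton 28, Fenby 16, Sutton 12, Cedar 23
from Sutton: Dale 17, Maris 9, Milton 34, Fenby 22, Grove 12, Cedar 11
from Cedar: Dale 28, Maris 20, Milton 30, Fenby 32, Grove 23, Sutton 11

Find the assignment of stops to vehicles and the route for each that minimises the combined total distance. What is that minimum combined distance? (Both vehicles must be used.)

101 miles — the smallest possible combined total.

Try each way of splitting the stops between the two vehicles (each non-empty) and, for each split, find the best tour for each vehicle:
  {Maris} + {Milton, Fenby, Grove, Sutton, Cedar}: 16 + 85 = 101
  {Milton} + {Maris, Fenby, Grove, Sutton, Cedar}: 42 + 75 = 117
  {Maris, Milton} + {Fenby, Grove, Sutton, Cedar}: 54 + 75 = 129
  {Fenby} + {Maris, Milton, Grove, Sutton, Cedar}: 18 + 85 = 103
  {Maris, Fenby} + {Milton, Grove, Sutton, Cedar}: 30 + 85 = 115
  {Milton, Fenby} + {Maris, Grove, Sutton, Cedar}: 42 + 62 = 104
  … (31 splits in total)
Best: vehicle 1 Dale → Maris → Dale = 16; vehicle 2 Dale → Fenby → Milton → Cedar → Sutton → Grove → Dale = 85; combined 101.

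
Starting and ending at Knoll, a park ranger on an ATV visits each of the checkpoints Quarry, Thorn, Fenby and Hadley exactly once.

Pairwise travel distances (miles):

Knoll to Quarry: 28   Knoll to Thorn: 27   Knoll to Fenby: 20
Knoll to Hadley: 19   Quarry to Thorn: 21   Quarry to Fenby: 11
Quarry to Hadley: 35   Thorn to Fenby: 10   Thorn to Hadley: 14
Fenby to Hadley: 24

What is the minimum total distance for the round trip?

Knoll→Quarry→Thorn→Fenby→Hadley→Knoll: 28+21+10+24+19 = 102
Knoll→Quarry→Thorn→Hadley→Fenby→Knoll: 28+21+14+24+20 = 107
Knoll→Quarry→Fenby→Thorn→Hadley→Knoll: 28+11+10+14+19 = 82
Knoll→Quarry→Fenby→Hadley→Thorn→Knoll: 28+11+24+14+27 = 104
Knoll→Quarry→Hadley→Thorn→Fenby→Knoll: 28+35+14+10+20 = 107
Knoll→Quarry→Hadley→Fenby→Thorn→Knoll: 28+35+24+10+27 = 124
Knoll→Thorn→Quarry→Fenby→Hadley→Knoll: 27+21+11+24+19 = 102
Knoll→Thorn→Quarry→Hadley→Fenby→Knoll: 27+21+35+24+20 = 127
Knoll→Thorn→Fenby→Quarry→Hadley→Knoll: 27+10+11+35+19 = 102
Knoll→Thorn→Hadley→Quarry→Fenby→Knoll: 27+14+35+11+20 = 107
Knoll→Fenby→Quarry→Thorn→Hadley→Knoll: 20+11+21+14+19 = 85
Knoll→Fenby→Thorn→Quarry→Hadley→Knoll: 20+10+21+35+19 = 105
The minimum is 82.
One optimal route: Knoll → Quarry → Fenby → Thorn → Hadley → Knoll (or its reverse).

82 miles — the shortest possible round trip.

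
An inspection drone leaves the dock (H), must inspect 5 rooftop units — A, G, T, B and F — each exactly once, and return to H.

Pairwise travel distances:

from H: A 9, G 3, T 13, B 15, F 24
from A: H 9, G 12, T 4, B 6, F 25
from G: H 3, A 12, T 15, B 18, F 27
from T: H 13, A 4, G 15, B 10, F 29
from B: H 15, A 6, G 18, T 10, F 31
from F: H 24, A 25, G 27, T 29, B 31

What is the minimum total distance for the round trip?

Minimum total distance: 83.

There are 60 distinct closed tours to check (reversals are equivalent).
H→A→G→T→B→F→H: 9+12+15+10+31+24 = 101
H→A→G→T→F→B→H: 9+12+15+29+31+15 = 111
H→A→G→B→T→F→H: 9+12+18+10+29+24 = 102
H→A→G→B→F→T→H: 9+12+18+31+29+13 = 112
H→A→G→F→T→B→H: 9+12+27+29+10+15 = 102
H→A→G→F→B→T→H: 9+12+27+31+10+13 = 102
H→A→T→G→B→F→H: 9+4+15+18+31+24 = 101
H→A→T→G→F→B→H: 9+4+15+27+31+15 = 101
H→A→T→B→G→F→H: 9+4+10+18+27+24 = 92
H→A→T→B→F→G→H: 9+4+10+31+27+3 = 84
H→A→T→F→G→B→H: 9+4+29+27+18+15 = 102
H→A→T→F→B→G→H: 9+4+29+31+18+3 = 94
H→A→B→G→T→F→H: 9+6+18+15+29+24 = 101
H→A→B→G→F→T→H: 9+6+18+27+29+13 = 102
… (46 more)
H→G→T→A→B→F→H: 3+15+4+6+31+24 = 83  ← best
The minimum is 83.
One optimal route: H → G → T → A → B → F → H (or its reverse).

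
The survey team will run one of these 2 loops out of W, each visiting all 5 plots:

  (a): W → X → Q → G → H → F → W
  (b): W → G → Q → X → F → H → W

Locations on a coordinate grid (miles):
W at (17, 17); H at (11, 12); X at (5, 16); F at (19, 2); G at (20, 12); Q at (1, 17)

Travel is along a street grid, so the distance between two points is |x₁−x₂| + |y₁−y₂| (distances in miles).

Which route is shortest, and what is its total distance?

(a): 13 + 5 + 24 + 9 + 18 + 17 = 86
(b): 8 + 24 + 5 + 28 + 18 + 11 = 94

Shortest is (a), total 86 miles.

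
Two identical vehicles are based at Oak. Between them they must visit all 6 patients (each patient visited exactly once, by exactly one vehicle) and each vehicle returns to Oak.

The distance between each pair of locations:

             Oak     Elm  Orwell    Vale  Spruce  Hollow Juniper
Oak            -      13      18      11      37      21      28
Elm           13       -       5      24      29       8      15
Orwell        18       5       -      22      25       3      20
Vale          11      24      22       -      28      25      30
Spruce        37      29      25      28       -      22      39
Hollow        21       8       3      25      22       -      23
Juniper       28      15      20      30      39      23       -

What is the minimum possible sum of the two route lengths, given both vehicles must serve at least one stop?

132 — the smallest possible combined total.

Try each way of splitting the stops between the two vehicles (each non-empty) and, for each split, find the best tour for each vehicle:
  {Elm} + {Orwell, Vale, Spruce, Hollow, Juniper}: 26 + 112 = 138
  {Orwell} + {Elm, Vale, Spruce, Hollow, Juniper}: 36 + 112 = 148
  {Elm, Orwell} + {Vale, Spruce, Hollow, Juniper}: 36 + 112 = 148
  {Vale} + {Elm, Orwell, Spruce, Hollow, Juniper}: 22 + 110 = 132
  {Elm, Vale} + {Orwell, Spruce, Hollow, Juniper}: 48 + 110 = 158
  {Orwell, Vale} + {Elm, Spruce, Hollow, Juniper}: 51 + 110 = 161
  … (31 splits in total)
Best: vehicle 1 Oak → Vale → Oak = 22; vehicle 2 Oak → Elm → Orwell → Hollow → Spruce → Juniper → Oak = 110; combined 132.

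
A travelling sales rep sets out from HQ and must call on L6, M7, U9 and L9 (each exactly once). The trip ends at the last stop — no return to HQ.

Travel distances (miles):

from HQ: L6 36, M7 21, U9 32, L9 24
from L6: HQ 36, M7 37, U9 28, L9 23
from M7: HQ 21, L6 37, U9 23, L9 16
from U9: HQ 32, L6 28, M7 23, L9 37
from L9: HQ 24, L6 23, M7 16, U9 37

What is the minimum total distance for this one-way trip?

There are 4! = 24 possible orderings.
HQ→L6→M7→U9→L9: 36+37+23+37 = 133
HQ→L6→M7→L9→U9: 36+37+16+37 = 126
HQ→L6→U9→M7→L9: 36+28+23+16 = 103
HQ→L6→U9→L9→M7: 36+28+37+16 = 117
HQ→L6→L9→M7→U9: 36+23+16+23 = 98
HQ→L6→L9→U9→M7: 36+23+37+23 = 119
HQ→M7→L6→U9→L9: 21+37+28+37 = 123
HQ→M7→L6→L9→U9: 21+37+23+37 = 118
HQ→M7→U9→L6→L9: 21+23+28+23 = 95
HQ→M7→U9→L9→L6: 21+23+37+23 = 104
HQ→M7→L9→L6→U9: 21+16+23+28 = 88
HQ→M7→L9→U9→L6: 21+16+37+28 = 102
HQ→U9→L6→M7→L9: 32+28+37+16 = 113
HQ→U9→L6→L9→M7: 32+28+23+16 = 99
… (10 more)
The minimum is 88.
One shortest path: HQ → M7 → L9 → L6 → U9.

Minimum one-way distance = 88 miles.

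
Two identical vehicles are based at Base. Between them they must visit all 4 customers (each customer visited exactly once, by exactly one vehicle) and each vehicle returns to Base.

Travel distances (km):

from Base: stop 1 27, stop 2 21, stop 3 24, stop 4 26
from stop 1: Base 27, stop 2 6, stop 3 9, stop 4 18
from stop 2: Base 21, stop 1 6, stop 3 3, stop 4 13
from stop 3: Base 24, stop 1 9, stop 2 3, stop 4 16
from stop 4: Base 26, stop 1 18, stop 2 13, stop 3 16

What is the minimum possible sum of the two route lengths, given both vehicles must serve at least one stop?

There are 2^3 − 1 = 7 ways to divide the 4 stops into two non-empty groups. For each, the best each vehicle can do is its own shortest tour through its group:
  {stop 1} + {stop 2, stop 3, stop 4}: 54 + 66 = 120
  {stop 2} + {stop 1, stop 3, stop 4}: 42 + 77 = 119
  {stop 1, stop 2} + {stop 3, stop 4}: 54 + 66 = 120
  {stop 3} + {stop 1, stop 2, stop 4}: 48 + 71 = 119
  {stop 1, stop 3} + {stop 2, stop 4}: 60 + 60 = 120
  {stop 2, stop 3} + {stop 1, stop 4}: 48 + 71 = 119
  … (7 splits in total)
  {stop 1, stop 2, stop 3} + {stop 4}: 60 + 52 = 112  ← best
Best: vehicle 1 Base → stop 1 → stop 2 → stop 3 → Base = 60; vehicle 2 Base → stop 4 → Base = 52; combined 112.

Minimum combined distance: 112 km.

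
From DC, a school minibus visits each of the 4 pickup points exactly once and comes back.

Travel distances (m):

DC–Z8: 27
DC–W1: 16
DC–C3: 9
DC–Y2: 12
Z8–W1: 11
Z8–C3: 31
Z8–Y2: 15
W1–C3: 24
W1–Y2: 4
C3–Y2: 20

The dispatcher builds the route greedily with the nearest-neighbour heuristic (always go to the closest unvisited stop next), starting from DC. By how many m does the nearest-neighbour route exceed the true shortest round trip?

DC: C3=9, Y2=12, W1=16, Z8=27 ⇒ C3
C3: Y2=20, W1=24, Z8=31 ⇒ Y2
Y2: W1=4, Z8=15 ⇒ W1
W1: Z8=11 ⇒ Z8
NN route DC → C3 → Y2 → W1 → Z8 → DC costs 71.
Optimal: DC → C3 → Z8 → W1 → Y2 → DC costs 67 (by enumerating all 12 distinct tours).
Excess = 71 − 67 = 4.

The nearest-neighbour route is 4 m longer than optimal.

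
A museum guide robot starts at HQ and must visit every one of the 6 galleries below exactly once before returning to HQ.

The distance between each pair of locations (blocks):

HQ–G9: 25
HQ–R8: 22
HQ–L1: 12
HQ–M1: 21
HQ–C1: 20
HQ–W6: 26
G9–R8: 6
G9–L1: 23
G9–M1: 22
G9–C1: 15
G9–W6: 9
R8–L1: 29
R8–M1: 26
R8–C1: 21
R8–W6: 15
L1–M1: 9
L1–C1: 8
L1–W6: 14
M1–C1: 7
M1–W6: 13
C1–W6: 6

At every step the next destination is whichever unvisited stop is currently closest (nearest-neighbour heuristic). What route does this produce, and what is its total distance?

HQ → [L1:12 / C1:20 / M1:21 / R8:22 / G9:25 / W6:26] → L1 (12)
L1 → [C1:8 / M1:9 / W6:14 / G9:23 / R8:29] → C1 (8)
C1 → [W6:6 / M1:7 / G9:15 / R8:21] → W6 (6)
W6 → [G9:9 / M1:13 / R8:15] → G9 (9)
G9 → [R8:6 / M1:22] → R8 (6)
R8 → [M1:26] → M1 (26)
Return M1→HQ: 21.
Total = 12 + 8 + 6 + 9 + 6 + 26 + 21 = 88.

Nearest-neighbour total = 88 blocks; route HQ → L1 → C1 → W6 → G9 → R8 → M1 → HQ.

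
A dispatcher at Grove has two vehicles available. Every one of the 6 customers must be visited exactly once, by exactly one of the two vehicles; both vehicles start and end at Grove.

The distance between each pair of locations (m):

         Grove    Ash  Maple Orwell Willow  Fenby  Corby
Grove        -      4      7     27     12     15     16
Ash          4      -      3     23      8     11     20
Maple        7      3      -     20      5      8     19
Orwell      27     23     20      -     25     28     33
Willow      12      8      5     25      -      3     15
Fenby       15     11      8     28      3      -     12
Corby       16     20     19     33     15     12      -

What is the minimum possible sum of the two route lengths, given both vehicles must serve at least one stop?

There are 2^5 − 1 = 31 ways to divide the 6 stops into two non-empty groups. For each, the best each vehicle can do is its own shortest tour through its group:
  {Ash} + {Maple, Orwell, Willow, Fenby, Corby}: 8 + 83 = 91
  {Maple} + {Ash, Orwell, Willow, Fenby, Corby}: 14 + 83 = 97
  {Ash, Maple} + {Orwell, Willow, Fenby, Corby}: 14 + 83 = 97
  {Orwell} + {Ash, Maple, Willow, Fenby, Corby}: 54 + 43 = 97
  {Ash, Orwell} + {Maple, Willow, Fenby, Corby}: 54 + 43 = 97
  {Maple, Orwell} + {Ash, Willow, Fenby, Corby}: 54 + 43 = 97
  … (31 splits in total)
Best: vehicle 1 Grove → Ash → Grove = 8; vehicle 2 Grove → Maple → Orwell → Willow → Fenby → Corby → Grove = 83; combined 91.

Minimum combined distance: 91 m.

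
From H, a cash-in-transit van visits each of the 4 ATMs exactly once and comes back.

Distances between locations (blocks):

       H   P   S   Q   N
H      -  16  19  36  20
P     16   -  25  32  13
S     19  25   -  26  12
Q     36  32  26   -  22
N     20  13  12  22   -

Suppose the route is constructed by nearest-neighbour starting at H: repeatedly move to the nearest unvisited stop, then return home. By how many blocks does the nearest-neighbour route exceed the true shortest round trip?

The nearest-neighbour route is 7 blocks longer than optimal.

From H: P=16, S=19, N=20, Q=36 → choose P (16).
From P: N=13, S=25, Q=32 → choose N (13).
From N: S=12, Q=22 → choose S (12).
From S: Q=26 → choose Q (26).
NN route H → P → N → S → Q → H costs 103.
Optimal: H → P → N → Q → S → H costs 96 (by enumerating all 12 distinct tours).
Excess = 103 − 96 = 7.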